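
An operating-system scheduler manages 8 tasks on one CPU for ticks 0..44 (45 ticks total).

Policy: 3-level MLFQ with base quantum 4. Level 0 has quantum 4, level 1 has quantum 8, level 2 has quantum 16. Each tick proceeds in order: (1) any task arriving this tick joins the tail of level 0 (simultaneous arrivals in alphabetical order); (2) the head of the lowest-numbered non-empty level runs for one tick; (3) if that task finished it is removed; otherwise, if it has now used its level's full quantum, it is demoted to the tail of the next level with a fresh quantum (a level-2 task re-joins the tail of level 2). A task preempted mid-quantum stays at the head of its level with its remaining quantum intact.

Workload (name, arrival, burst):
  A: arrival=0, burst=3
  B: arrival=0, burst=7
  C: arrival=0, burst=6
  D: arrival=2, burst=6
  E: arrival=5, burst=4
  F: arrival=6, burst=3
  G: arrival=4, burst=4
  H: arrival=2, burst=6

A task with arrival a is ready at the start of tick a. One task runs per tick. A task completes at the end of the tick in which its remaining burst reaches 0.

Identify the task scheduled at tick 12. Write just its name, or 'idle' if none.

running at tick 12 = D

t=0: L0/L1/L2 = ABC/-/- → run A
t=1: L0/L1/L2 = ABC/-/- → run A
t=2: L0/L1/L2 = ABCDH/-/- → run A
t=3: L0/L1/L2 = BCDH/-/- → run B
t=4: L0/L1/L2 = BCDHG/-/- → run B
t=5: L0/L1/L2 = BCDHGE/-/- → run B
t=6: L0/L1/L2 = BCDHGEF/-/- → run B
t=7: L0/L1/L2 = CDHGEF/B/- → run C
t=8: L0/L1/L2 = CDHGEF/B/- → run C
t=9: L0/L1/L2 = CDHGEF/B/- → run C
t=10: L0/L1/L2 = CDHGEF/B/- → run C
t=11: L0/L1/L2 = DHGEF/BC/- → run D
t=12: L0/L1/L2 = DHGEF/BC/- → run D
t=13: L0/L1/L2 = DHGEF/BC/- → run D
t=14: L0/L1/L2 = DHGEF/BC/- → run D
t=15: L0/L1/L2 = HGEF/BCD/- → run H
t=16: L0/L1/L2 = HGEF/BCD/- → run H
t=17: L0/L1/L2 = HGEF/BCD/- → run H
t=18: L0/L1/L2 = HGEF/BCD/- → run H
t=19: L0/L1/L2 = GEF/BCDH/- → run G
t=20: L0/L1/L2 = GEF/BCDH/- → run G
t=21: L0/L1/L2 = GEF/BCDH/- → run G
t=22: L0/L1/L2 = GEF/BCDH/- → run G
t=23: L0/L1/L2 = EF/BCDH/- → run E
t=24: L0/L1/L2 = EF/BCDH/- → run E
t=25: L0/L1/L2 = EF/BCDH/- → run E
t=26: L0/L1/L2 = EF/BCDH/- → run E
t=27: L0/L1/L2 = F/BCDH/- → run F
t=28: L0/L1/L2 = F/BCDH/- → run F
t=29: L0/L1/L2 = F/BCDH/- → run F
t=30: L0/L1/L2 = -/BCDH/- → run B
t=31: L0/L1/L2 = -/BCDH/- → run B
t=32: L0/L1/L2 = -/BCDH/- → run B
t=33: L0/L1/L2 = -/CDH/- → run C
t=34: L0/L1/L2 = -/CDH/- → run C
t=35: L0/L1/L2 = -/DH/- → run D
t=36: L0/L1/L2 = -/DH/- → run D
t=37: L0/L1/L2 = -/H/- → run H
t=38: L0/L1/L2 = -/H/- → run H
t=39: (idle)
t=40: (idle)
t=41: (idle)
t=42: (idle)
t=43: (idle)
t=44: (idle)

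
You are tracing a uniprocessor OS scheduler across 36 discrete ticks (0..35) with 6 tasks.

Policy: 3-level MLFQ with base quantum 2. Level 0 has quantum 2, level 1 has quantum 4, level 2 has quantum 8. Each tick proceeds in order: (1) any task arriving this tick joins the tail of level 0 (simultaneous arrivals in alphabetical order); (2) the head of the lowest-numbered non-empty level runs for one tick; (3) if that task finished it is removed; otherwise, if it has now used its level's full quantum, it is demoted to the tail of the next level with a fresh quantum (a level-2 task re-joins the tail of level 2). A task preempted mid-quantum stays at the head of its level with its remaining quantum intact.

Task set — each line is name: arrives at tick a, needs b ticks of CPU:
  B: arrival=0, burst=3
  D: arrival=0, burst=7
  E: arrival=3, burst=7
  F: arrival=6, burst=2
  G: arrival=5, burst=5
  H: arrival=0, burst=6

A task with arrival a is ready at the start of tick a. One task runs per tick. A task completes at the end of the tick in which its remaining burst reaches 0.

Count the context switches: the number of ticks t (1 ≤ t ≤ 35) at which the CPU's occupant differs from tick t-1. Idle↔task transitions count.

context switches = 13

t=0: L0/L1/L2 = BDH/-/- → run B
t=1: L0/L1/L2 = BDH/-/- → run B
t=2: L0/L1/L2 = DH/B/- → run D
t=3: L0/L1/L2 = DHE/B/- → run D
t=4: L0/L1/L2 = HE/BD/- → run H
t=5: L0/L1/L2 = HEG/BD/- → run H
t=6: L0/L1/L2 = EGF/BDH/- → run E
t=7: L0/L1/L2 = EGF/BDH/- → run E
t=8: L0/L1/L2 = GF/BDHE/- → run G
t=9: L0/L1/L2 = GF/BDHE/- → run G
t=10: L0/L1/L2 = F/BDHEG/- → run F
t=11: L0/L1/L2 = F/BDHEG/- → run F
t=12: L0/L1/L2 = -/BDHEG/- → run B
t=13: L0/L1/L2 = -/DHEG/- → run D
t=14: L0/L1/L2 = -/DHEG/- → run D
t=15: L0/L1/L2 = -/DHEG/- → run D
t=16: L0/L1/L2 = -/DHEG/- → run D
t=17: L0/L1/L2 = -/HEG/D → run H
t=18: L0/L1/L2 = -/HEG/D → run H
t=19: L0/L1/L2 = -/HEG/D → run H
t=20: L0/L1/L2 = -/HEG/D → run H
t=21: L0/L1/L2 = -/EG/D → run E
t=22: L0/L1/L2 = -/EG/D → run E
t=23: L0/L1/L2 = -/EG/D → run E
t=24: L0/L1/L2 = -/EG/D → run E
t=25: L0/L1/L2 = -/G/DE → run G
t=26: L0/L1/L2 = -/G/DE → run G
t=27: L0/L1/L2 = -/G/DE → run G
t=28: L0/L1/L2 = -/-/DE → run D
t=29: L0/L1/L2 = -/-/E → run E
t=30: (idle)
t=31: (idle)
t=32: (idle)
t=33: (idle)
t=34: (idle)
t=35: (idle)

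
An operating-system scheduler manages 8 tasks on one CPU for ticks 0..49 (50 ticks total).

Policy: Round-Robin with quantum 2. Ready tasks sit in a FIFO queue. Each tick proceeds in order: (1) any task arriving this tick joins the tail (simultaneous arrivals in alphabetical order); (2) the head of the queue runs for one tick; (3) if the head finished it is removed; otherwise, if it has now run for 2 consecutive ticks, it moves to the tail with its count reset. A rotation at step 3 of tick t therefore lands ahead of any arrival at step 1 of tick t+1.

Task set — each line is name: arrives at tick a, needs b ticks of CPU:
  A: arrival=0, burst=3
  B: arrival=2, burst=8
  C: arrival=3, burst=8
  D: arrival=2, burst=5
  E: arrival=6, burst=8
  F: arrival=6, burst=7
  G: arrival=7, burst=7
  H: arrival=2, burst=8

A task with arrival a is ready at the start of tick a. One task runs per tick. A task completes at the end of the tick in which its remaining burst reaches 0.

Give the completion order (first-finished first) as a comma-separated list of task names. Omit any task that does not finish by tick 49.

t=0: queue=[A] q_used=0 → run A
t=1: queue=[A] q_used=1 → run A
t=2: queue=[A,B,D,H] q_used=0 → run A
t=3: queue=[B,D,H,C] q_used=0 → run B
t=4: queue=[B,D,H,C] q_used=1 → run B
t=5: queue=[D,H,C,B] q_used=0 → run D
t=6: queue=[D,H,C,B,E,F] q_used=1 → run D
t=7: queue=[H,C,B,E,F,D,G] q_used=0 → run H
t=8: queue=[H,C,B,E,F,D,G] q_used=1 → run H
t=9: queue=[C,B,E,F,D,G,H] q_used=0 → run C
t=10: queue=[C,B,E,F,D,G,H] q_used=1 → run C
t=11: queue=[B,E,F,D,G,H,C] q_used=0 → run B
t=12: queue=[B,E,F,D,G,H,C] q_used=1 → run B
t=13: queue=[E,F,D,G,H,C,B] q_used=0 → run E
t=14: queue=[E,F,D,G,H,C,B] q_used=1 → run E
t=15: queue=[F,D,G,H,C,B,E] q_used=0 → run F
t=16: queue=[F,D,G,H,C,B,E] q_used=1 → run F
t=17: queue=[D,G,H,C,B,E,F] q_used=0 → run D
t=18: queue=[D,G,H,C,B,E,F] q_used=1 → run D
t=19: queue=[G,H,C,B,E,F,D] q_used=0 → run G
t=20: queue=[G,H,C,B,E,F,D] q_used=1 → run G
t=21: queue=[H,C,B,E,F,D,G] q_used=0 → run H
t=22: queue=[H,C,B,E,F,D,G] q_used=1 → run H
t=23: queue=[C,B,E,F,D,G,H] q_used=0 → run C
t=24: queue=[C,B,E,F,D,G,H] q_used=1 → run C
t=25: queue=[B,E,F,D,G,H,C] q_used=0 → run B
t=26: queue=[B,E,F,D,G,H,C] q_used=1 → run B
t=27: queue=[E,F,D,G,H,C,B] q_used=0 → run E
t=28: queue=[E,F,D,G,H,C,B] q_used=1 → run E
t=29: queue=[F,D,G,H,C,B,E] q_used=0 → run F
t=30: queue=[F,D,G,H,C,B,E] q_used=1 → run F
t=31: queue=[D,G,H,C,B,E,F] q_used=0 → run D
t=32: queue=[G,H,C,B,E,F] q_used=0 → run G
t=33: queue=[G,H,C,B,E,F] q_used=1 → run G
t=34: queue=[H,C,B,E,F,G] q_used=0 → run H
t=35: queue=[H,C,B,E,F,G] q_used=1 → run H
t=36: queue=[C,B,E,F,G,H] q_used=0 → run C
t=37: queue=[C,B,E,F,G,H] q_used=1 → run C
t=38: queue=[B,E,F,G,H,C] q_used=0 → run B
t=39: queue=[B,E,F,G,H,C] q_used=1 → run B
t=40: queue=[E,F,G,H,C] q_used=0 → run E
t=41: queue=[E,F,G,H,C] q_used=1 → run E
t=42: queue=[F,G,H,C,E] q_used=0 → run F
t=43: queue=[F,G,H,C,E] q_used=1 → run F
t=44: queue=[G,H,C,E,F] q_used=0 → run G
t=45: queue=[G,H,C,E,F] q_used=1 → run G
t=46: queue=[H,C,E,F,G] q_used=0 → run H
t=47: queue=[H,C,E,F,G] q_used=1 → run H
t=48: queue=[C,E,F,G] q_used=0 → run C
t=49: queue=[C,E,F,G] q_used=1 → run C

completion order = A, D, B, H, C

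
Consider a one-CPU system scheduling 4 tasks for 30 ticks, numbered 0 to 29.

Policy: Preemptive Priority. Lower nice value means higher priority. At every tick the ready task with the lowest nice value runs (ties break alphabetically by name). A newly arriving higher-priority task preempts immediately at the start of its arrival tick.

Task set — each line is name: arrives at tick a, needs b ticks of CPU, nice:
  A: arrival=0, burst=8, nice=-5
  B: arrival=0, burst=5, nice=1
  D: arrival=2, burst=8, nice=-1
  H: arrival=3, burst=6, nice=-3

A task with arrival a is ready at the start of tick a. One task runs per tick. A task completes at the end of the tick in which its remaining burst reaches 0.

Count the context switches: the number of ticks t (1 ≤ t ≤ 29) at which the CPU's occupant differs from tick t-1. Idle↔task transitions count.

context switches = 4

t=0: ready={A,B} → run A
t=1: ready={A,B} → run A
t=2: ready={A,B,D} → run A
t=3: ready={A,B,D,H} → run A
t=4: ready={A,B,D,H} → run A
t=5: ready={A,B,D,H} → run A
t=6: ready={A,B,D,H} → run A
t=7: ready={A,B,D,H} → run A
t=8: ready={B,D,H} → run H
t=9: ready={B,D,H} → run H
t=10: ready={B,D,H} → run H
t=11: ready={B,D,H} → run H
t=12: ready={B,D,H} → run H
t=13: ready={B,D,H} → run H
t=14: ready={B,D} → run D
t=15: ready={B,D} → run D
t=16: ready={B,D} → run D
t=17: ready={B,D} → run D
t=18: ready={B,D} → run D
t=19: ready={B,D} → run D
t=20: ready={B,D} → run D
t=21: ready={B,D} → run D
t=22: ready={B} → run B
t=23: ready={B} → run B
t=24: ready={B} → run B
t=25: ready={B} → run B
t=26: ready={B} → run B
t=27: (idle)
t=28: (idle)
t=29: (idle)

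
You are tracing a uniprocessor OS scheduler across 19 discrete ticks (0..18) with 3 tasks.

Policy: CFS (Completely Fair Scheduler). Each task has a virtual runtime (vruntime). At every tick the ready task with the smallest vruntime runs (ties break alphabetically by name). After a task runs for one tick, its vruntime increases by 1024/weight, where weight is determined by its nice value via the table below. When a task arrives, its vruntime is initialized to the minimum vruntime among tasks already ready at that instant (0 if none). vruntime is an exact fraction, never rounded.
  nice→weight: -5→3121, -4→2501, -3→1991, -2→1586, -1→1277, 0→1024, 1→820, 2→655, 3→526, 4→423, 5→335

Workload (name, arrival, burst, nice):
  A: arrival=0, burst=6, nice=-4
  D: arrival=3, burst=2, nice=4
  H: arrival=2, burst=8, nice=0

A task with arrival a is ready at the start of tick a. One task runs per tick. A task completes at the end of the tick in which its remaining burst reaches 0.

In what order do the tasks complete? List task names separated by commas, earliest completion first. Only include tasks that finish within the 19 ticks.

t=0: vr[A=0] → run A
t=1: vr[A=1024/2501] → run A
t=2: vr[A=2048/2501 H=2048/2501] → run A
t=3: vr[A=3072/2501 D=2048/2501 H=2048/2501] → run D
t=4: vr[A=3072/2501 D=3427328/1057923 H=2048/2501] → run H
t=5: vr[A=3072/2501 D=3427328/1057923 H=4549/2501] → run A
t=6: vr[A=4096/2501 D=3427328/1057923 H=4549/2501] → run A
t=7: vr[A=5120/2501 D=3427328/1057923 H=4549/2501] → run H
t=8: vr[A=5120/2501 D=3427328/1057923 H=7050/2501] → run A
t=9: vr[D=3427328/1057923 H=7050/2501] → run H
t=10: vr[D=3427328/1057923 H=9551/2501] → run D
t=11: vr[H=9551/2501] → run H
t=12: vr[H=12052/2501] → run H
t=13: vr[H=14553/2501] → run H
t=14: vr[H=17054/2501] → run H
t=15: vr[H=19555/2501] → run H
t=16: (idle)
t=17: (idle)
t=18: (idle)

completion order = A, D, H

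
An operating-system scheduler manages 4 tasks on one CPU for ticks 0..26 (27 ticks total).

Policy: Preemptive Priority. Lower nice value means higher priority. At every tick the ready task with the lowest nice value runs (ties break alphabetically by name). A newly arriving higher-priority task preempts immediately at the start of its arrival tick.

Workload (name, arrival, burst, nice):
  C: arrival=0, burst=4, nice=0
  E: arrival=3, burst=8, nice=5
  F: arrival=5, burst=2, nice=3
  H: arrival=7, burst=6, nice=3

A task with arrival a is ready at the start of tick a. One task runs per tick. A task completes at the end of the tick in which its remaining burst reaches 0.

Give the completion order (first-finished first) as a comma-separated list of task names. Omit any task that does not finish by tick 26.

completion order = C, F, H, E

t=0: ready={C} → run C
t=1: ready={C} → run C
t=2: ready={C} → run C
t=3: ready={C,E} → run C
t=4: ready={E} → run E
t=5: ready={E,F} → run F
t=6: ready={E,F} → run F
t=7: ready={E,H} → run H
t=8: ready={E,H} → run H
t=9: ready={E,H} → run H
t=10: ready={E,H} → run H
t=11: ready={E,H} → run H
t=12: ready={E,H} → run H
t=13: ready={E} → run E
t=14: ready={E} → run E
t=15: ready={E} → run E
t=16: ready={E} → run E
t=17: ready={E} → run E
t=18: ready={E} → run E
t=19: ready={E} → run E
t=20: (idle)
t=21: (idle)
t=22: (idle)
t=23: (idle)
t=24: (idle)
t=25: (idle)
t=26: (idle)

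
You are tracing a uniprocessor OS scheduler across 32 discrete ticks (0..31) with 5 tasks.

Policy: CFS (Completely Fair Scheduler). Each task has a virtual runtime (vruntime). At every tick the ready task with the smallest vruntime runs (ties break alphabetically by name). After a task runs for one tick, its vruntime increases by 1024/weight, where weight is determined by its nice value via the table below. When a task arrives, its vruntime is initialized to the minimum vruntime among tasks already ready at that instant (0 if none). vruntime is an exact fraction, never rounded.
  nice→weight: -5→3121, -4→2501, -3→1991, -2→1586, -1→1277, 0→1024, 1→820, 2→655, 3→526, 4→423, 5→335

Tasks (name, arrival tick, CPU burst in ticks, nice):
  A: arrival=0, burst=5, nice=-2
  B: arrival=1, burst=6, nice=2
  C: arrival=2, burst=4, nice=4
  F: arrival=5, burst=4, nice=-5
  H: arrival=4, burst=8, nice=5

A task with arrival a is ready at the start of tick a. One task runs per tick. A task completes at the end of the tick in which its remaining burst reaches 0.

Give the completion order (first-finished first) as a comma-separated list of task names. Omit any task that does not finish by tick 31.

t=0: vr[A=0] → run A
t=1: vr[A=512/793 B=512/793] → run A
t=2: vr[A=1024/793 B=512/793 C=512/793] → run B
t=3: vr[A=1024/793 B=1147392/519415 C=512/793] → run C
t=4: vr[A=1024/793 B=1147392/519415 C=1028608/335439 H=1024/793] → run A
t=5: vr[A=1536/793 B=1147392/519415 C=1028608/335439 F=1024/793 H=1024/793] → run F
t=6: vr[A=1536/793 B=1147392/519415 C=1028608/335439 F=4007936/2474953 H=1024/793] → run H
t=7: vr[A=1536/793 B=1147392/519415 C=1028608/335439 F=4007936/2474953 H=1155072/265655] → run F
t=8: vr[A=1536/793 B=1147392/519415 C=1028608/335439 F=4819968/2474953 H=1155072/265655] → run A
t=9: vr[A=2048/793 B=1147392/519415 C=1028608/335439 F=4819968/2474953 H=1155072/265655] → run F
t=10: vr[A=2048/793 B=1147392/519415 C=1028608/335439 F=5632000/2474953 H=1155072/265655] → run B
t=11: vr[A=2048/793 B=1959424/519415 C=1028608/335439 F=5632000/2474953 H=1155072/265655] → run F
t=12: vr[A=2048/793 B=1959424/519415 C=1028608/335439 H=1155072/265655] → run A
t=13: vr[B=1959424/519415 C=1028608/335439 H=1155072/265655] → run C
t=14: vr[B=1959424/519415 C=1840640/335439 H=1155072/265655] → run B
t=15: vr[B=2771456/519415 C=1840640/335439 H=1155072/265655] → run H
t=16: vr[B=2771456/519415 C=1840640/335439 H=1967104/265655] → run B
t=17: vr[B=3583488/519415 C=1840640/335439 H=1967104/265655] → run C
t=18: vr[B=3583488/519415 C=884224/111813 H=1967104/265655] → run B
t=19: vr[B=879104/103883 C=884224/111813 H=1967104/265655] → run H
t=20: vr[B=879104/103883 C=884224/111813 H=2779136/265655] → run C
t=21: vr[B=879104/103883 H=2779136/265655] → run B
t=22: vr[H=2779136/265655] → run H
t=23: vr[H=3591168/265655] → run H
t=24: vr[H=880640/53131] → run H
t=25: vr[H=5215232/265655] → run H
t=26: vr[H=6027264/265655] → run H
t=27: (idle)
t=28: (idle)
t=29: (idle)
t=30: (idle)
t=31: (idle)

completion order = F, A, C, B, H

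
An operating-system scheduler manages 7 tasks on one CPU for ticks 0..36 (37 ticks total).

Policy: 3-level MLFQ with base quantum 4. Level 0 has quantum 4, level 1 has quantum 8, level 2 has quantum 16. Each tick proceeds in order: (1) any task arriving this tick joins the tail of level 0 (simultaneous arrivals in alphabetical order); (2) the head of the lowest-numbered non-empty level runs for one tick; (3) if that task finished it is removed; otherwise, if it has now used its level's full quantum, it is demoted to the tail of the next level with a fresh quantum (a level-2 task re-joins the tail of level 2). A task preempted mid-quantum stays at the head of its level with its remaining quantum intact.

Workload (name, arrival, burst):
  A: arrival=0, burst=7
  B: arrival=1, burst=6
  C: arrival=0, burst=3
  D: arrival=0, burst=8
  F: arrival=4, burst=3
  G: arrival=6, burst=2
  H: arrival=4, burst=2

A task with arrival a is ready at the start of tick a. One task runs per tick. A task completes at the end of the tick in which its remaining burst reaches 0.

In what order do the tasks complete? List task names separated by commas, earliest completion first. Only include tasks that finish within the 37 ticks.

completion order = C, F, H, G, A, D, B

t=0: L0/L1/L2 = ACD/-/- → run A
t=1: L0/L1/L2 = ACDB/-/- → run A
t=2: L0/L1/L2 = ACDB/-/- → run A
t=3: L0/L1/L2 = ACDB/-/- → run A
t=4: L0/L1/L2 = CDBFH/A/- → run C
t=5: L0/L1/L2 = CDBFH/A/- → run C
t=6: L0/L1/L2 = CDBFHG/A/- → run C
t=7: L0/L1/L2 = DBFHG/A/- → run D
t=8: L0/L1/L2 = DBFHG/A/- → run D
t=9: L0/L1/L2 = DBFHG/A/- → run D
t=10: L0/L1/L2 = DBFHG/A/- → run D
t=11: L0/L1/L2 = BFHG/AD/- → run B
t=12: L0/L1/L2 = BFHG/AD/- → run B
t=13: L0/L1/L2 = BFHG/AD/- → run B
t=14: L0/L1/L2 = BFHG/AD/- → run B
t=15: L0/L1/L2 = FHG/ADB/- → run F
t=16: L0/L1/L2 = FHG/ADB/- → run F
t=17: L0/L1/L2 = FHG/ADB/- → run F
t=18: L0/L1/L2 = HG/ADB/- → run H
t=19: L0/L1/L2 = HG/ADB/- → run H
t=20: L0/L1/L2 = G/ADB/- → run G
t=21: L0/L1/L2 = G/ADB/- → run G
t=22: L0/L1/L2 = -/ADB/- → run A
t=23: L0/L1/L2 = -/ADB/- → run A
t=24: L0/L1/L2 = -/ADB/- → run A
t=25: L0/L1/L2 = -/DB/- → run D
t=26: L0/L1/L2 = -/DB/- → run D
t=27: L0/L1/L2 = -/DB/- → run D
t=28: L0/L1/L2 = -/DB/- → run D
t=29: L0/L1/L2 = -/B/- → run B
t=30: L0/L1/L2 = -/B/- → run B
t=31: (idle)
t=32: (idle)
t=33: (idle)
t=34: (idle)
t=35: (idle)
t=36: (idle)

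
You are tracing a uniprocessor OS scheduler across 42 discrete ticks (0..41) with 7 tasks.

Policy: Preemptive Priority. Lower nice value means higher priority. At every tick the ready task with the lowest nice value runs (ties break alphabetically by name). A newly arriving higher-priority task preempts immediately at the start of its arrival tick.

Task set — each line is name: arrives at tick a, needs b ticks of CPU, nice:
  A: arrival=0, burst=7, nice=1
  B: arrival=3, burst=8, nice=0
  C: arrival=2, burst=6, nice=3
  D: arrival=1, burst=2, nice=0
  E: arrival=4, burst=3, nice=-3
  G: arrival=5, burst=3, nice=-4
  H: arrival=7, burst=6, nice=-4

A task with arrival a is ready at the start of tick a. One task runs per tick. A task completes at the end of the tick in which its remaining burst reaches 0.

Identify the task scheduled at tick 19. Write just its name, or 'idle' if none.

running at tick 19 = B

t=0: ready={A} → run A
t=1: ready={A,D} → run D
t=2: ready={A,C,D} → run D
t=3: ready={A,B,C} → run B
t=4: ready={A,B,C,E} → run E
t=5: ready={A,B,C,E,G} → run G
t=6: ready={A,B,C,E,G} → run G
t=7: ready={A,B,C,E,G,H} → run G
t=8: ready={A,B,C,E,H} → run H
t=9: ready={A,B,C,E,H} → run H
t=10: ready={A,B,C,E,H} → run H
t=11: ready={A,B,C,E,H} → run H
t=12: ready={A,B,C,E,H} → run H
t=13: ready={A,B,C,E,H} → run H
t=14: ready={A,B,C,E} → run E
t=15: ready={A,B,C,E} → run E
t=16: ready={A,B,C} → run B
t=17: ready={A,B,C} → run B
t=18: ready={A,B,C} → run B
t=19: ready={A,B,C} → run B
t=20: ready={A,B,C} → run B
t=21: ready={A,B,C} → run B
t=22: ready={A,B,C} → run B
t=23: ready={A,C} → run A
t=24: ready={A,C} → run A
t=25: ready={A,C} → run A
t=26: ready={A,C} → run A
t=27: ready={A,C} → run A
t=28: ready={A,C} → run A
t=29: ready={C} → run C
t=30: ready={C} → run C
t=31: ready={C} → run C
t=32: ready={C} → run C
t=33: ready={C} → run C
t=34: ready={C} → run C
t=35: (idle)
t=36: (idle)
t=37: (idle)
t=38: (idle)
t=39: (idle)
t=40: (idle)
t=41: (idle)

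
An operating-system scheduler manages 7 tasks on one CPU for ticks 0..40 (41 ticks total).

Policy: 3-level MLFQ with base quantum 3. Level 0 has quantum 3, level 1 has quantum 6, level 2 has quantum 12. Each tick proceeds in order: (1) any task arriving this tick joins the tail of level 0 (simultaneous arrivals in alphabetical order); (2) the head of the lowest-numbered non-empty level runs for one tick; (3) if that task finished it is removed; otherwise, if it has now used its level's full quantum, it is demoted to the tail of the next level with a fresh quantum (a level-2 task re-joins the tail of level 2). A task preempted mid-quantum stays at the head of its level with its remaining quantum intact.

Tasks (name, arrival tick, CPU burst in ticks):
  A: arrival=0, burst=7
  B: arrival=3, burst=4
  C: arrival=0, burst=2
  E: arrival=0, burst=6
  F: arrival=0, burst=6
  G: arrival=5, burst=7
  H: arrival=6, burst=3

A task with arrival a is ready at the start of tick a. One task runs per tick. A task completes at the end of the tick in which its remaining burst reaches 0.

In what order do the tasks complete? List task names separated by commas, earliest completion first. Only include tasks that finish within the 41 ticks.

t=0: L0/L1/L2 = ACEF/-/- → run A
t=1: L0/L1/L2 = ACEF/-/- → run A
t=2: L0/L1/L2 = ACEF/-/- → run A
t=3: L0/L1/L2 = CEFB/A/- → run C
t=4: L0/L1/L2 = CEFB/A/- → run C
t=5: L0/L1/L2 = EFBG/A/- → run E
t=6: L0/L1/L2 = EFBGH/A/- → run E
t=7: L0/L1/L2 = EFBGH/A/- → run E
t=8: L0/L1/L2 = FBGH/AE/- → run F
t=9: L0/L1/L2 = FBGH/AE/- → run F
t=10: L0/L1/L2 = FBGH/AE/- → run F
t=11: L0/L1/L2 = BGH/AEF/- → run B
t=12: L0/L1/L2 = BGH/AEF/- → run B
t=13: L0/L1/L2 = BGH/AEF/- → run B
t=14: L0/L1/L2 = GH/AEFB/- → run G
t=15: L0/L1/L2 = GH/AEFB/- → run G
t=16: L0/L1/L2 = GH/AEFB/- → run G
t=17: L0/L1/L2 = H/AEFBG/- → run H
t=18: L0/L1/L2 = H/AEFBG/- → run H
t=19: L0/L1/L2 = H/AEFBG/- → run H
t=20: L0/L1/L2 = -/AEFBG/- → run A
t=21: L0/L1/L2 = -/AEFBG/- → run A
t=22: L0/L1/L2 = -/AEFBG/- → run A
t=23: L0/L1/L2 = -/AEFBG/- → run A
t=24: L0/L1/L2 = -/EFBG/- → run E
t=25: L0/L1/L2 = -/EFBG/- → run E
t=26: L0/L1/L2 = -/EFBG/- → run E
t=27: L0/L1/L2 = -/FBG/- → run F
t=28: L0/L1/L2 = -/FBG/- → run F
t=29: L0/L1/L2 = -/FBG/- → run F
t=30: L0/L1/L2 = -/BG/- → run B
t=31: L0/L1/L2 = -/G/- → run G
t=32: L0/L1/L2 = -/G/- → run G
t=33: L0/L1/L2 = -/G/- → run G
t=34: L0/L1/L2 = -/G/- → run G
t=35: (idle)
t=36: (idle)
t=37: (idle)
t=38: (idle)
t=39: (idle)
t=40: (idle)

completion order = C, H, A, E, F, B, G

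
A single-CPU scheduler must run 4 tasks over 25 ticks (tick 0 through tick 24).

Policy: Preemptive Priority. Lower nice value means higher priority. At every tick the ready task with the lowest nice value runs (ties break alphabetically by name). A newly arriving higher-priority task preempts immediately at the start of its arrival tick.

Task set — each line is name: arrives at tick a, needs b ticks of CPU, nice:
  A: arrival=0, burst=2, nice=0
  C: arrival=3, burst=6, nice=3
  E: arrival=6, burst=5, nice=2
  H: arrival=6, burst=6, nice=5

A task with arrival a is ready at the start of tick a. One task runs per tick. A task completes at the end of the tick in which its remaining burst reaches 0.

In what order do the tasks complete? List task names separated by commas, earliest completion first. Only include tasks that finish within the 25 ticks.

t=0: ready={A} → run A
t=1: ready={A} → run A
t=2: (idle)
t=3: ready={C} → run C
t=4: ready={C} → run C
t=5: ready={C} → run C
t=6: ready={C,E,H} → run E
t=7: ready={C,E,H} → run E
t=8: ready={C,E,H} → run E
t=9: ready={C,E,H} → run E
t=10: ready={C,E,H} → run E
t=11: ready={C,H} → run C
t=12: ready={C,H} → run C
t=13: ready={C,H} → run C
t=14: ready={H} → run H
t=15: ready={H} → run H
t=16: ready={H} → run H
t=17: ready={H} → run H
t=18: ready={H} → run H
t=19: ready={H} → run H
t=20: (idle)
t=21: (idle)
t=22: (idle)
t=23: (idle)
t=24: (idle)

completion order = A, E, C, H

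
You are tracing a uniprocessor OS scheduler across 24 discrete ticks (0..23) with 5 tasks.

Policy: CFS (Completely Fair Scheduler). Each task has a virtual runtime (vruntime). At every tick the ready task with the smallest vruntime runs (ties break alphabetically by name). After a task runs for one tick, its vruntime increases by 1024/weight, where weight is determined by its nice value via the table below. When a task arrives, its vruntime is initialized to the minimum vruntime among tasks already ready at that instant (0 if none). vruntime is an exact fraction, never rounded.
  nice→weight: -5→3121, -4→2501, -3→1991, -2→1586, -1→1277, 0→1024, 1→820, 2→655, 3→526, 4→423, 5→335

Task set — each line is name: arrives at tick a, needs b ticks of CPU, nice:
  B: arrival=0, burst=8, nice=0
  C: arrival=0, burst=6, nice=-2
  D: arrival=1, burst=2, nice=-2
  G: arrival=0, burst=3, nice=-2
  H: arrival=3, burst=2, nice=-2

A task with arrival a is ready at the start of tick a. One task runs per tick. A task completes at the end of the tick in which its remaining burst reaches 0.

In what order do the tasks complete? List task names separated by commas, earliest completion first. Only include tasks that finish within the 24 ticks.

completion order = D, H, G, C, B

t=0: vr[B=0 C=0 G=0] → run B
t=1: vr[B=1 C=0 D=0 G=0] → run C
t=2: vr[B=1 C=512/793 D=0 G=0] → run D
t=3: vr[B=1 C=512/793 D=512/793 G=0 H=0] → run G
t=4: vr[B=1 C=512/793 D=512/793 G=512/793 H=0] → run H
t=5: vr[B=1 C=512/793 D=512/793 G=512/793 H=512/793] → run C
t=6: vr[B=1 C=1024/793 D=512/793 G=512/793 H=512/793] → run D
t=7: vr[B=1 C=1024/793 G=512/793 H=512/793] → run G
t=8: vr[B=1 C=1024/793 G=1024/793 H=512/793] → run H
t=9: vr[B=1 C=1024/793 G=1024/793] → run B
t=10: vr[B=2 C=1024/793 G=1024/793] → run C
t=11: vr[B=2 C=1536/793 G=1024/793] → run G
t=12: vr[B=2 C=1536/793] → run C
t=13: vr[B=2 C=2048/793] → run B
t=14: vr[B=3 C=2048/793] → run C
t=15: vr[B=3 C=2560/793] → run B
t=16: vr[B=4 C=2560/793] → run C
t=17: vr[B=4] → run B
t=18: vr[B=5] → run B
t=19: vr[B=6] → run B
t=20: vr[B=7] → run B
t=21: (idle)
t=22: (idle)
t=23: (idle)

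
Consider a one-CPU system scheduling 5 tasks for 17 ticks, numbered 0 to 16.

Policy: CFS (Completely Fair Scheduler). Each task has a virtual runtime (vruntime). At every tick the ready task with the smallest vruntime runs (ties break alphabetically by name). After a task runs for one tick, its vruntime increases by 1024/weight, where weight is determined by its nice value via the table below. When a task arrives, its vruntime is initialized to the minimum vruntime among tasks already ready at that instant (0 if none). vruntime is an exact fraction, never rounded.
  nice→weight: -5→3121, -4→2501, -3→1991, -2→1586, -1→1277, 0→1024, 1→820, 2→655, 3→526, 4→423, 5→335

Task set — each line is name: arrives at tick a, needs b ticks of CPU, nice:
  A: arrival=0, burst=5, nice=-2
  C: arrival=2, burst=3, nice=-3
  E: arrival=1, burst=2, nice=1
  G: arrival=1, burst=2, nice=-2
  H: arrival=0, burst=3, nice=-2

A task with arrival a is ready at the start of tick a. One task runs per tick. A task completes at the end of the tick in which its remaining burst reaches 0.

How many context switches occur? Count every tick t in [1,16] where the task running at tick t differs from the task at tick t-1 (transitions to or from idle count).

t=0: vr[A=0 H=0] → run A
t=1: vr[A=512/793 E=0 G=0 H=0] → run E
t=2: vr[A=512/793 C=0 E=256/205 G=0 H=0] → run C
t=3: vr[A=512/793 C=1024/1991 E=256/205 G=0 H=0] → run G
t=4: vr[A=512/793 C=1024/1991 E=256/205 G=512/793 H=0] → run H
t=5: vr[A=512/793 C=1024/1991 E=256/205 G=512/793 H=512/793] → run C
t=6: vr[A=512/793 C=2048/1991 E=256/205 G=512/793 H=512/793] → run A
t=7: vr[A=1024/793 C=2048/1991 E=256/205 G=512/793 H=512/793] → run G
t=8: vr[A=1024/793 C=2048/1991 E=256/205 H=512/793] → run H
t=9: vr[A=1024/793 C=2048/1991 E=256/205 H=1024/793] → run C
t=10: vr[A=1024/793 E=256/205 H=1024/793] → run E
t=11: vr[A=1024/793 H=1024/793] → run A
t=12: vr[A=1536/793 H=1024/793] → run H
t=13: vr[A=1536/793] → run A
t=14: vr[A=2048/793] → run A
t=15: (idle)
t=16: (idle)

context switches = 14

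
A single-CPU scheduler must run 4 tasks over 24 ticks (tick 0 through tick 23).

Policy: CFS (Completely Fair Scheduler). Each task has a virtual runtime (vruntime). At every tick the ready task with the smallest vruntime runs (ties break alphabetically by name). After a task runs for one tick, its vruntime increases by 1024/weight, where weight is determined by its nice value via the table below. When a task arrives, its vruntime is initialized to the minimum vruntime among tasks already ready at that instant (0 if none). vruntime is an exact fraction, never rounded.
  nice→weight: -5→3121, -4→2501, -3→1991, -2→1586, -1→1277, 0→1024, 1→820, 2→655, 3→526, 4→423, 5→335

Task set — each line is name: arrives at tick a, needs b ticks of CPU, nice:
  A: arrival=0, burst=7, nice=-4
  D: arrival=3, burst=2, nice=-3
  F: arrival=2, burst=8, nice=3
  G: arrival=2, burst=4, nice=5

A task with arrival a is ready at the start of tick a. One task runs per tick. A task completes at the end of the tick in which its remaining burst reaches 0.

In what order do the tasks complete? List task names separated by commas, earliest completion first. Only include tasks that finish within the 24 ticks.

completion order = D, A, G, F

t=0: vr[A=0] → run A
t=1: vr[A=1024/2501] → run A
t=2: vr[A=2048/2501 F=2048/2501 G=2048/2501] → run A
t=3: vr[A=3072/2501 D=2048/2501 F=2048/2501 G=2048/2501] → run D
t=4: vr[A=3072/2501 D=6638592/4979491 F=2048/2501 G=2048/2501] → run F
t=5: vr[A=3072/2501 D=6638592/4979491 F=1819136/657763 G=2048/2501] → run G
t=6: vr[A=3072/2501 D=6638592/4979491 F=1819136/657763 G=3247104/837835] → run A
t=7: vr[A=4096/2501 D=6638592/4979491 F=1819136/657763 G=3247104/837835] → run D
t=8: vr[A=4096/2501 F=1819136/657763 G=3247104/837835] → run A
t=9: vr[A=5120/2501 F=1819136/657763 G=3247104/837835] → run A
t=10: vr[A=6144/2501 F=1819136/657763 G=3247104/837835] → run A
t=11: vr[F=1819136/657763 G=3247104/837835] → run F
t=12: vr[F=3099648/657763 G=3247104/837835] → run G
t=13: vr[F=3099648/657763 G=5808128/837835] → run F
t=14: vr[F=4380160/657763 G=5808128/837835] → run F
t=15: vr[F=5660672/657763 G=5808128/837835] → run G
t=16: vr[F=5660672/657763 G=8369152/837835] → run F
t=17: vr[F=6941184/657763 G=8369152/837835] → run G
t=18: vr[F=6941184/657763] → run F
t=19: vr[F=8221696/657763] → run F
t=20: vr[F=9502208/657763] → run F
t=21: (idle)
t=22: (idle)
t=23: (idle)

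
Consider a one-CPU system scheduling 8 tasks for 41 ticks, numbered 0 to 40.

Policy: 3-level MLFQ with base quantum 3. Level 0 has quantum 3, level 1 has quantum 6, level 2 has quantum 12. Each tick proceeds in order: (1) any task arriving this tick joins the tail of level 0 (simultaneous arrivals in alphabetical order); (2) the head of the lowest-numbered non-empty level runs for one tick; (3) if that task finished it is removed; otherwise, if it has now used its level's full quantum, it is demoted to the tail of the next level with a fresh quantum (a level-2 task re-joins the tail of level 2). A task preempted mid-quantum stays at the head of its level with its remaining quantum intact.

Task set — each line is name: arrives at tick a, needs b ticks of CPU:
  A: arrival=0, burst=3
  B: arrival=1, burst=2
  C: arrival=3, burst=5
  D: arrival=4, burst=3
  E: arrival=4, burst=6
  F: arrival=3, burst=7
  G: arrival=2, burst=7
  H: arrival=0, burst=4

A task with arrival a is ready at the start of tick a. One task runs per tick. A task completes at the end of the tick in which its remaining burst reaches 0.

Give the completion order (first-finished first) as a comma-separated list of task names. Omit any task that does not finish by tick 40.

t=0: L0/L1/L2 = AH/-/- → run A
t=1: L0/L1/L2 = AHB/-/- → run A
t=2: L0/L1/L2 = AHBG/-/- → run A
t=3: L0/L1/L2 = HBGCF/-/- → run H
t=4: L0/L1/L2 = HBGCFDE/-/- → run H
t=5: L0/L1/L2 = HBGCFDE/-/- → run H
t=6: L0/L1/L2 = BGCFDE/H/- → run B
t=7: L0/L1/L2 = BGCFDE/H/- → run B
t=8: L0/L1/L2 = GCFDE/H/- → run G
t=9: L0/L1/L2 = GCFDE/H/- → run G
t=10: L0/L1/L2 = GCFDE/H/- → run G
t=11: L0/L1/L2 = CFDE/HG/- → run C
t=12: L0/L1/L2 = CFDE/HG/- → run C
t=13: L0/L1/L2 = CFDE/HG/- → run C
t=14: L0/L1/L2 = FDE/HGC/- → run F
t=15: L0/L1/L2 = FDE/HGC/- → run F
t=16: L0/L1/L2 = FDE/HGC/- → run F
t=17: L0/L1/L2 = DE/HGCF/- → run D
t=18: L0/L1/L2 = DE/HGCF/- → run D
t=19: L0/L1/L2 = DE/HGCF/- → run D
t=20: L0/L1/L2 = E/HGCF/- → run E
t=21: L0/L1/L2 = E/HGCF/- → run E
t=22: L0/L1/L2 = E/HGCF/- → run E
t=23: L0/L1/L2 = -/HGCFE/- → run H
t=24: L0/L1/L2 = -/GCFE/- → run G
t=25: L0/L1/L2 = -/GCFE/- → run G
t=26: L0/L1/L2 = -/GCFE/- → run G
t=27: L0/L1/L2 = -/GCFE/- → run G
t=28: L0/L1/L2 = -/CFE/- → run C
t=29: L0/L1/L2 = -/CFE/- → run C
t=30: L0/L1/L2 = -/FE/- → run F
t=31: L0/L1/L2 = -/FE/- → run F
t=32: L0/L1/L2 = -/FE/- → run F
t=33: L0/L1/L2 = -/FE/- → run F
t=34: L0/L1/L2 = -/E/- → run E
t=35: L0/L1/L2 = -/E/- → run E
t=36: L0/L1/L2 = -/E/- → run E
t=37: (idle)
t=38: (idle)
t=39: (idle)
t=40: (idle)

completion order = A, B, D, H, G, C, F, E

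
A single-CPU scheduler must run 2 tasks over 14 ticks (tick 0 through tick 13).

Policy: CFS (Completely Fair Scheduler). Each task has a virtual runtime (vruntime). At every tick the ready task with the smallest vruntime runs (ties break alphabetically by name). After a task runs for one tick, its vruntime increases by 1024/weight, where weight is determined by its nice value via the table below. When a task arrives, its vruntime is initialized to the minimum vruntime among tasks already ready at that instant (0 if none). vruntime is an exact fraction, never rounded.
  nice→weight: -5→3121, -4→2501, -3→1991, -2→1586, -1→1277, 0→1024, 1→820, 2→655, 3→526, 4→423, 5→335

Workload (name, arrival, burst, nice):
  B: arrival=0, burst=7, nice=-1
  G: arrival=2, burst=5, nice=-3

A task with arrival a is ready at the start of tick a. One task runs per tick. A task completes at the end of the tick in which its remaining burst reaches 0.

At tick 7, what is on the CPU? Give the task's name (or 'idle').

t=0: vr[B=0] → run B
t=1: vr[B=1024/1277] → run B
t=2: vr[B=2048/1277 G=2048/1277] → run B
t=3: vr[B=3072/1277 G=2048/1277] → run G
t=4: vr[B=3072/1277 G=5385216/2542507] → run G
t=5: vr[B=3072/1277 G=6692864/2542507] → run B
t=6: vr[B=4096/1277 G=6692864/2542507] → run G
t=7: vr[B=4096/1277 G=8000512/2542507] → run G
t=8: vr[B=4096/1277 G=9308160/2542507] → run B
t=9: vr[B=5120/1277 G=9308160/2542507] → run G
t=10: vr[B=5120/1277] → run B
t=11: vr[B=6144/1277] → run B
t=12: (idle)
t=13: (idle)

running at tick 7 = G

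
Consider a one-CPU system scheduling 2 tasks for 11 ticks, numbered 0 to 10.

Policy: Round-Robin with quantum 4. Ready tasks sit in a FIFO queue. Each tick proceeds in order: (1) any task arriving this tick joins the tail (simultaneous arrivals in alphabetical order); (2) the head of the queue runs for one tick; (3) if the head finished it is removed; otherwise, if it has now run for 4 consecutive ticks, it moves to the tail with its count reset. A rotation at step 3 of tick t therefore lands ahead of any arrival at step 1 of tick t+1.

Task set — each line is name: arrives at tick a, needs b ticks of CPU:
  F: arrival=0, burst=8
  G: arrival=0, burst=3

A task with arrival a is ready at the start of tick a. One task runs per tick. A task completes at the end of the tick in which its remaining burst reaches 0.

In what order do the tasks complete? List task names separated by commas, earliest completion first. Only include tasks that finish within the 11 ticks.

t=0: queue=[F,G] q_used=0 → run F
t=1: queue=[F,G] q_used=1 → run F
t=2: queue=[F,G] q_used=2 → run F
t=3: queue=[F,G] q_used=3 → run F
t=4: queue=[G,F] q_used=0 → run G
t=5: queue=[G,F] q_used=1 → run G
t=6: queue=[G,F] q_used=2 → run G
t=7: queue=[F] q_used=0 → run F
t=8: queue=[F] q_used=1 → run F
t=9: queue=[F] q_used=2 → run F
t=10: queue=[F] q_used=3 → run F

completion order = G, F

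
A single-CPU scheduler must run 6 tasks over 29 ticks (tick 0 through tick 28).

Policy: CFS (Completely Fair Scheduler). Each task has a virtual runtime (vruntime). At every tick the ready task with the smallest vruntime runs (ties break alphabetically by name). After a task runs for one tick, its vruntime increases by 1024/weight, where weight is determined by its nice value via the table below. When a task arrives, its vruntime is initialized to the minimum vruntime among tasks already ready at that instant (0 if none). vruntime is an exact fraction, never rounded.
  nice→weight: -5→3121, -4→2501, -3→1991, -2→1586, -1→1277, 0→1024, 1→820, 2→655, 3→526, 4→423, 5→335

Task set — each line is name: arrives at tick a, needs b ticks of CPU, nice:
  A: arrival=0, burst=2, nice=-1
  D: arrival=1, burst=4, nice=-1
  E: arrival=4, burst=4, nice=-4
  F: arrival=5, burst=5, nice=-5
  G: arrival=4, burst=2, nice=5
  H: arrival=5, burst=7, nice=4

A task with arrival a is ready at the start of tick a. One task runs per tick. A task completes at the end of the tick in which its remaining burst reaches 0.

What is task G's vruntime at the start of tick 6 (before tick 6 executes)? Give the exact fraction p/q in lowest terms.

t=0: vr[A=0] → run A
t=1: vr[A=1024/1277 D=1024/1277] → run A
t=2: vr[D=1024/1277] → run D
t=3: vr[D=2048/1277] → run D
t=4: vr[D=3072/1277 E=3072/1277 G=3072/1277] → run D
t=5: vr[D=4096/1277 E=3072/1277 F=3072/1277 G=3072/1277 H=3072/1277] → run E
t=6: vr[D=4096/1277 E=8990720/3193777 F=3072/1277 G=3072/1277 H=3072/1277] → run F
t=7: vr[D=4096/1277 E=8990720/3193777 F=10895360/3985517 G=3072/1277 H=3072/1277] → run G
t=8: vr[D=4096/1277 E=8990720/3193777 F=10895360/3985517 G=2336768/427795 H=3072/1277] → run H
t=9: vr[D=4096/1277 E=8990720/3193777 F=10895360/3985517 G=2336768/427795 H=2607104/540171] → run F
t=10: vr[D=4096/1277 E=8990720/3193777 F=12203008/3985517 G=2336768/427795 H=2607104/540171] → run E
t=11: vr[D=4096/1277 E=10298368/3193777 F=12203008/3985517 G=2336768/427795 H=2607104/540171] → run F
t=12: vr[D=4096/1277 E=10298368/3193777 F=13510656/3985517 G=2336768/427795 H=2607104/540171] → run D
t=13: vr[E=10298368/3193777 F=13510656/3985517 G=2336768/427795 H=2607104/540171] → run E
t=14: vr[E=11606016/3193777 F=13510656/3985517 G=2336768/427795 H=2607104/540171] → run F
t=15: vr[E=11606016/3193777 F=14818304/3985517 G=2336768/427795 H=2607104/540171] → run E
t=16: vr[F=14818304/3985517 G=2336768/427795 H=2607104/540171] → run F
t=17: vr[G=2336768/427795 H=2607104/540171] → run H
t=18: vr[G=2336768/427795 H=3914752/540171] → run G
t=19: vr[H=3914752/540171] → run H
t=20: vr[H=1740800/180057] → run H
t=21: vr[H=6530048/540171] → run H
t=22: vr[H=7837696/540171] → run H
t=23: vr[H=3048448/180057] → run H
t=24: (idle)
t=25: (idle)
t=26: (idle)
t=27: (idle)
t=28: (idle)

vruntime(G, start of tick 6) = 3072/1277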